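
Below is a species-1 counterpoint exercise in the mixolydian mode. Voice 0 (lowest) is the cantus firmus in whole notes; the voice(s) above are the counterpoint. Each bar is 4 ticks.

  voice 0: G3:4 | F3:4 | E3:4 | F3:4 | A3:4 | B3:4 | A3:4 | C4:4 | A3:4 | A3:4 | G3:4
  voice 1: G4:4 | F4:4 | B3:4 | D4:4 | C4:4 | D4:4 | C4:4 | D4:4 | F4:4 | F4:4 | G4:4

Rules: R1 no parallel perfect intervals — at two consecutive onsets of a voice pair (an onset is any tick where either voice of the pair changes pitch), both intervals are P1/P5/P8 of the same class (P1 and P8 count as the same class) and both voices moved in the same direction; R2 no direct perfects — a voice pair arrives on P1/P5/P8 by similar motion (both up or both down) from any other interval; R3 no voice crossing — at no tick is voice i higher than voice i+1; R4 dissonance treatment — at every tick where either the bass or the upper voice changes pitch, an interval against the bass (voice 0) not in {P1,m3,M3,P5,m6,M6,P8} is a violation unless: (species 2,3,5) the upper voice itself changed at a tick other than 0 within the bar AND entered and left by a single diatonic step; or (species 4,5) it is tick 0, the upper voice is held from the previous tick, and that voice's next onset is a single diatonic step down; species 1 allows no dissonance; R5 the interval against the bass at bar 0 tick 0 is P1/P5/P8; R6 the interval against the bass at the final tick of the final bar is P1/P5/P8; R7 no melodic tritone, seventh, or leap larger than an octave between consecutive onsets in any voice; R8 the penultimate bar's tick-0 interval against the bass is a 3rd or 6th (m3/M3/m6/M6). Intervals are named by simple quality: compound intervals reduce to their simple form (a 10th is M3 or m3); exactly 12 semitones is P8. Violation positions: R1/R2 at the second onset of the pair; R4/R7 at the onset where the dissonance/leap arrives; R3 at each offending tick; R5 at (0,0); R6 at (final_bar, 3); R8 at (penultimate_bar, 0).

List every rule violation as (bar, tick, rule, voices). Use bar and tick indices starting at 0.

(1, 0, R1, (0, 1))
(2, 0, R2, (0, 1))
(2, 0, R7, (1,))
(7, 0, R4, (0, 1))

bar 0: v0=G3 v1=G4 downbeat P8
bar 1: v0=F3 v1=F4 downbeat P8
bar 2: v0=E3 v1=B3 downbeat P5
bar 3: v0=F3 v1=D4 downbeat M6
bar 4: v0=A3 v1=C4 downbeat m3
bar 5: v0=B3 v1=D4 downbeat m3
bar 6: v0=A3 v1=C4 downbeat m3
bar 7: v0=C4 v1=D4 downbeat M2
bar 8: v0=A3 v1=F4 downbeat m6
bar 9: v0=A3 v1=F4 downbeat m6
bar 10: v0=G3 v1=G4 downbeat P8
  -> R1 @ bar 1 tick 0 v(0, 1): G3/G4 P8 -> F3/F4 P8 similar
  -> R2 @ bar 2 tick 0 v(0, 1): F3/F4 P8 -> E3/B3 P5 similar
  -> R7 @ bar 2 tick 0 v(1,): F4->B3 leap 6st
  -> R4 @ bar 7 tick 0 v(0, 1): C4/D4 M2 untreated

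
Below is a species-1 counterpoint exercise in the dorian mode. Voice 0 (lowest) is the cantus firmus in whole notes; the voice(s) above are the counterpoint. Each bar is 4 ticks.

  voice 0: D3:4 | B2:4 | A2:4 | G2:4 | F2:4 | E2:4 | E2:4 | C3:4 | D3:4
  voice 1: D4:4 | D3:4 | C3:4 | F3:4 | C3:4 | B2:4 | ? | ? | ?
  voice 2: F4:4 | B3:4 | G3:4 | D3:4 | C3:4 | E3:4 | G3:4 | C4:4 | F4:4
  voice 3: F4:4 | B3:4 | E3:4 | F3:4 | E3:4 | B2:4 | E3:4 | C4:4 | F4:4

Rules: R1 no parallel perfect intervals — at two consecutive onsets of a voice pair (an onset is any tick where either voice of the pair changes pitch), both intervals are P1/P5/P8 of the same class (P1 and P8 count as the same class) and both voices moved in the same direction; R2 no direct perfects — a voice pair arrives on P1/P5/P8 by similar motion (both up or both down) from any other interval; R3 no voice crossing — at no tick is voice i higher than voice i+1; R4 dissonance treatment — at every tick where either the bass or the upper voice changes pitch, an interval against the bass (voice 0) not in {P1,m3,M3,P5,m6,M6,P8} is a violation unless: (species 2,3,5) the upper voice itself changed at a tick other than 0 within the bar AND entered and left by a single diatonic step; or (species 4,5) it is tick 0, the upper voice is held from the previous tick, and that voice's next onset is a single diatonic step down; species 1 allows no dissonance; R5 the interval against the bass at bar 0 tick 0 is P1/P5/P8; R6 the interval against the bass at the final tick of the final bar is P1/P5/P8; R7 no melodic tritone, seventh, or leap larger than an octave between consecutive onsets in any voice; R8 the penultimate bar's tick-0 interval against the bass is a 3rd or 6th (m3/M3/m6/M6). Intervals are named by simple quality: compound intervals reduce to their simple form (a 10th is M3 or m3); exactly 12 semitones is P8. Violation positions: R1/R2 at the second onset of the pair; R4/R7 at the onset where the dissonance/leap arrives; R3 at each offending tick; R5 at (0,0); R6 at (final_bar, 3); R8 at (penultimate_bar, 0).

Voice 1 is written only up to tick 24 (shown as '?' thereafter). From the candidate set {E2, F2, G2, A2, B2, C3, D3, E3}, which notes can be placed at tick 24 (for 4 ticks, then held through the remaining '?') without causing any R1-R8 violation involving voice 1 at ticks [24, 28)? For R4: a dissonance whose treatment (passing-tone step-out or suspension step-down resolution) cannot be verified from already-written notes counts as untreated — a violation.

{B2, E2, G2}

E2: legal
F2: violates R4,R7
G2: legal
A2: violates R4
B2: legal
C3: violates R2
D3: violates R4
E3: violates R1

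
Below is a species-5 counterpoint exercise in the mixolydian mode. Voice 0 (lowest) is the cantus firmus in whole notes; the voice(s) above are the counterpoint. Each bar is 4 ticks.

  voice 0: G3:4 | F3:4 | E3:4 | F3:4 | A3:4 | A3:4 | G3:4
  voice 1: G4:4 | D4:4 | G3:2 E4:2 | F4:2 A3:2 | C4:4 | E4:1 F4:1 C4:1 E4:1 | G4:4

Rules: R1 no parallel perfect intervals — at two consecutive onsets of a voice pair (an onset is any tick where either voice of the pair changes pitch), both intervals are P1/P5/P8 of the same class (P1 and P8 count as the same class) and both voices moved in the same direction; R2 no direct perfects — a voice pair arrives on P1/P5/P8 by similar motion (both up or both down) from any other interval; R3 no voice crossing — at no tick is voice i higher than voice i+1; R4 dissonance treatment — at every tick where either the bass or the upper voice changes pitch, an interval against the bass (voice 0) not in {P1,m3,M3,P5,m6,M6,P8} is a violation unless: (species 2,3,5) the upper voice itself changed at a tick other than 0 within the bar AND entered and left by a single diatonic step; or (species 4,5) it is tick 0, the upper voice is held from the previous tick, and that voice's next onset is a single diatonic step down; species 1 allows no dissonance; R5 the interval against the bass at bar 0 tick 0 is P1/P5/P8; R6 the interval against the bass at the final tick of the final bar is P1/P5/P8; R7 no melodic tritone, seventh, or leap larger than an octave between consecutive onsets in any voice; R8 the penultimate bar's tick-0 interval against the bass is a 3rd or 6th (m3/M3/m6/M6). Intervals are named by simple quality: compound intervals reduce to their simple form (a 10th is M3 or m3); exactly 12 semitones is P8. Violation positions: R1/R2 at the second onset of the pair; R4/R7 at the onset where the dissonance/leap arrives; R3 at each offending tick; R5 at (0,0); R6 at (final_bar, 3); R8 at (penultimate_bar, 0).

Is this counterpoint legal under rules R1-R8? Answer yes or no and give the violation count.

bar 0: v0=G3 v1=G4 (P8)
bar 1: v0=F3 v1=D4 (M6)
bar 2: v0=E3 v1=G3 (m3)
bar 3: v0=F3 v1=F4 (P8)
bar 4: v0=A3 v1=C4 (m3)
bar 5: v0=A3 v1=E4 (P5)
bar 6: v0=G3 v1=G4 (P8)
  R1 @ bar3.0: E3/E4 P8 -> F3/F4 P8 similar
  R8 @ bar5.0: penult P5 not 3rd/6th

No (2 violations)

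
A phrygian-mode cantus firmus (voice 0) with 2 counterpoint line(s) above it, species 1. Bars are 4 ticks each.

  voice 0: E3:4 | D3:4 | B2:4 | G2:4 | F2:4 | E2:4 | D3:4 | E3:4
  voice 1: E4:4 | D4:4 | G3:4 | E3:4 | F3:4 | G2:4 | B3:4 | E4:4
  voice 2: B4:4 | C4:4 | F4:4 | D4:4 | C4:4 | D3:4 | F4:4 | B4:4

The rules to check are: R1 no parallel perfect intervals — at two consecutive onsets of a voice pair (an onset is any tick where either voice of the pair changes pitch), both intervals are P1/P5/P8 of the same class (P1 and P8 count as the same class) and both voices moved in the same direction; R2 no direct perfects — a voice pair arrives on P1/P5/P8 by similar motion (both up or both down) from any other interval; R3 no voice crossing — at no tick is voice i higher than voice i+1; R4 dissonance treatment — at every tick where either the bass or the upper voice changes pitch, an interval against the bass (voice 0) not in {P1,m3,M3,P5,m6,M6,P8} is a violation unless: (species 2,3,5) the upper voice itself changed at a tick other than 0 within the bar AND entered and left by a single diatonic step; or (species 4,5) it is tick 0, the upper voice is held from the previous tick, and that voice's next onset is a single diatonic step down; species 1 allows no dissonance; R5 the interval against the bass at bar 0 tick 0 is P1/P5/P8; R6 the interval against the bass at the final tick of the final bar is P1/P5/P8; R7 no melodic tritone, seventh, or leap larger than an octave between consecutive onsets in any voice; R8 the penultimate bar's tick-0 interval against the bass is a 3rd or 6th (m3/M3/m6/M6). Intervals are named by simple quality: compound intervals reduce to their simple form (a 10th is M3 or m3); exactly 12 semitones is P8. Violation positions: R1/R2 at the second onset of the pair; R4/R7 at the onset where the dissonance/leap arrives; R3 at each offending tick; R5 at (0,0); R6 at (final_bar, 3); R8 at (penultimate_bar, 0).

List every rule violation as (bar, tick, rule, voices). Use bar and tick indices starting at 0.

(1, 0, R1, (0, 1))
(1, 0, R3, (1, 2))
(1, 0, R4, (0, 2))
(1, 0, R7, (2,))
(1, 1, R3, (1, 2))
(1, 2, R3, (1, 2))
(1, 3, R3, (1, 2))
(2, 0, R4, (0, 2))
(3, 0, R2, (0, 2))
(4, 0, R1, (0, 2))
(5, 0, R1, (1, 2))
(5, 0, R4, (0, 2))
(5, 0, R7, (1,))
(5, 0, R7, (2,))
(6, 0, R7, (0,))
(6, 0, R7, (1,))
(6, 0, R7, (2,))
(7, 0, R2, (0, 1))
(7, 0, R2, (0, 2))
(7, 0, R2, (1, 2))
(7, 0, R7, (2,))

bar 0: v0=E3 v1=E4 v2=B4 downbeat P5
bar 1: v0=D3 v1=D4 v2=C4 downbeat m7
bar 2: v0=B2 v1=G3 v2=F4 downbeat TT
bar 3: v0=G2 v1=E3 v2=D4 downbeat P5
bar 4: v0=F2 v1=F3 v2=C4 downbeat P5
bar 5: v0=E2 v1=G2 v2=D3 downbeat m7
bar 6: v0=D3 v1=B3 v2=F4 downbeat m3
bar 7: v0=E3 v1=E4 v2=B4 downbeat P5
  -> R1 @ bar 1 tick 0 v(0, 1): E3/E4 P8 -> D3/D4 P8 similar
  -> R3 @ bar 1 tick 0 v(1, 2): D4 above C4
  -> R4 @ bar 1 tick 0 v(0, 2): D3/C4 m7 untreated
  -> R7 @ bar 1 tick 0 v(2,): B4->C4 leap 11st
  -> R3 @ bar 1 tick 1 v(1, 2): D4 above C4
  -> R3 @ bar 1 tick 2 v(1, 2): D4 above C4
  -> R3 @ bar 1 tick 3 v(1, 2): D4 above C4
  -> R4 @ bar 2 tick 0 v(0, 2): B2/F4 TT untreated
  -> R2 @ bar 3 tick 0 v(0, 2): B2/F4 TT -> G2/D4 P5 similar
  -> R1 @ bar 4 tick 0 v(0, 2): G2/D4 P5 -> F2/C4 P5 similar
  -> R1 @ bar 5 tick 0 v(1, 2): F3/C4 P5 -> G2/D3 P5 similar
  -> R4 @ bar 5 tick 0 v(0, 2): E2/D3 m7 untreated
  -> R7 @ bar 5 tick 0 v(1,): F3->G2 leap 10st
  -> R7 @ bar 5 tick 0 v(2,): C4->D3 leap 10st
  -> R7 @ bar 6 tick 0 v(0,): E2->D3 leap 10st
  -> R7 @ bar 6 tick 0 v(1,): G2->B3 leap 16st
  -> R7 @ bar 6 tick 0 v(2,): D3->F4 leap 15st
  -> R2 @ bar 7 tick 0 v(0, 1): D3/B3 M6 -> E3/E4 P8 similar
  -> R2 @ bar 7 tick 0 v(0, 2): D3/F4 m3 -> E3/B4 P5 similar
  -> R2 @ bar 7 tick 0 v(1, 2): B3/F4 TT -> E4/B4 P5 similar
  -> R7 @ bar 7 tick 0 v(2,): F4->B4 leap 6st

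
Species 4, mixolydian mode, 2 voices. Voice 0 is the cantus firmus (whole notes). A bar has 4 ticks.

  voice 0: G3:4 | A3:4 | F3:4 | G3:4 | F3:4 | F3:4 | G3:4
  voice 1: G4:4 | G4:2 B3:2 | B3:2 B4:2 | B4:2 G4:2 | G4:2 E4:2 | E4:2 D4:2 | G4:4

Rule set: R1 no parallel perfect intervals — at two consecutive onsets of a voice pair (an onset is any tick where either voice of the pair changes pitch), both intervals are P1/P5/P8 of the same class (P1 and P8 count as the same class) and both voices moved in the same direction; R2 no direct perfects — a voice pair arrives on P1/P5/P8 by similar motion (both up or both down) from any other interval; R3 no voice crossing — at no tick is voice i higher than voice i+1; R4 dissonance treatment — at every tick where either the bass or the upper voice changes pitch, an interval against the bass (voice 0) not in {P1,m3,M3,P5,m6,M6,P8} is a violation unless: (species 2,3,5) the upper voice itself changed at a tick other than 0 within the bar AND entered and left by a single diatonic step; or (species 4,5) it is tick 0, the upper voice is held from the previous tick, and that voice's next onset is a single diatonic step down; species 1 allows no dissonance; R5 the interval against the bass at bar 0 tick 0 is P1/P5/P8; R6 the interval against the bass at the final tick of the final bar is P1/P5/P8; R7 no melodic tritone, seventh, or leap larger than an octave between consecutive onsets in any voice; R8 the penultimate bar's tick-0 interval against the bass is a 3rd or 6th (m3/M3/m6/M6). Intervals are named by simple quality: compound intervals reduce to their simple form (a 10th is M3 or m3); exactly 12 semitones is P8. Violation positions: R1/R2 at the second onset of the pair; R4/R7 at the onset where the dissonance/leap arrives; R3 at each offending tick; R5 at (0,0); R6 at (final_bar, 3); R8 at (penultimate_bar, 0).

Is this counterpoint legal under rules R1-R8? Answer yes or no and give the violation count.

bar 0: v0=G3 v1=G4 (P8)
bar 1: v0=A3 v1=G4 (m7)
bar 2: v0=F3 v1=B3 (TT)
bar 3: v0=G3 v1=B4 (M3)
bar 4: v0=F3 v1=G4 (M2)
bar 5: v0=F3 v1=E4 (M7)
bar 6: v0=G3 v1=G4 (P8)
  R4 @ bar1.0: A3/G4 m7 untreated
  R4 @ bar1.2: A3/B3 M2 untreated
  R4 @ bar2.0: F3/B3 TT untreated
  R4 @ bar2.2: F3/B4 TT untreated
  R4 @ bar4.0: F3/G4 M2 untreated
  R4 @ bar4.2: F3/E4 M7 untreated
  R8 @ bar5.0: penult M7 not 3rd/6th
  R2 @ bar6.0: F3/D4 M6 -> G3/G4 P8 similar

No (8 violations)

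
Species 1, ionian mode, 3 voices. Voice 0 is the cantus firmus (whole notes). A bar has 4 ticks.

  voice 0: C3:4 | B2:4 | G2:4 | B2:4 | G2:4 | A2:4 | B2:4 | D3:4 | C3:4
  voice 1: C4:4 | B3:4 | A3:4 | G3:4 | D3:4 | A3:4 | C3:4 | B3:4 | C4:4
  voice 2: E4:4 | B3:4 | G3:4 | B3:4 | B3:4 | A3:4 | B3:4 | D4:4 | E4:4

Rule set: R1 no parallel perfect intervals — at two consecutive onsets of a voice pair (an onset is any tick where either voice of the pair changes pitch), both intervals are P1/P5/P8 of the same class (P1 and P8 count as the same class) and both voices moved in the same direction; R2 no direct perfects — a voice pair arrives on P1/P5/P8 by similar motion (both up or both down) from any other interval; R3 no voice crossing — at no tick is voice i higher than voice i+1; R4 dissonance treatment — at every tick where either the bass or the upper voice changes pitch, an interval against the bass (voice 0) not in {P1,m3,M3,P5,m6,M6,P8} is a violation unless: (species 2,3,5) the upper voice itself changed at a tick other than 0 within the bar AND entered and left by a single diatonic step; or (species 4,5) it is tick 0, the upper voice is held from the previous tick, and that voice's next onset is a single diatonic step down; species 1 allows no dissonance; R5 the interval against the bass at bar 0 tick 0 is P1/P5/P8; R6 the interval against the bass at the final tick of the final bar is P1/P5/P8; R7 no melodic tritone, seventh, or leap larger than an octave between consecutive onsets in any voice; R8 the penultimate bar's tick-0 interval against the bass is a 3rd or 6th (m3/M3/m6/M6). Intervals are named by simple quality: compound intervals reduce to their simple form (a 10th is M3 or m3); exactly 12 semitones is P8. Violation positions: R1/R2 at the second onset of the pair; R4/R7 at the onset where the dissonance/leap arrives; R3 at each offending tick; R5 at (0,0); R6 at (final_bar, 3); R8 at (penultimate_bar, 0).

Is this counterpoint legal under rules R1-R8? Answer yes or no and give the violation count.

No (19 violations)

bar 0: v0=C3 v1=C4 v2=E4 (M3)
bar 1: v0=B2 v1=B3 v2=B3 (P8)
bar 2: v0=G2 v1=A3 v2=G3 (P8)
bar 3: v0=B2 v1=G3 v2=B3 (P8)
bar 4: v0=G2 v1=D3 v2=B3 (M3)
bar 5: v0=A2 v1=A3 v2=A3 (P8)
bar 6: v0=B2 v1=C3 v2=B3 (P8)
bar 7: v0=D3 v1=B3 v2=D4 (P8)
bar 8: v0=C3 v1=C4 v2=E4 (M3)
  R5 @ bar0.0: opens on M3
  R1 @ bar1.0: C3/C4 P8 -> B2/B3 P8 similar
  R2 @ bar1.0: C3/E4 M3 -> B2/B3 P8 similar
  R2 @ bar1.0: C4/E4 M3 -> B3/B3 P1 similar
  R1 @ bar2.0: B2/B3 P8 -> G2/G3 P8 similar
  R3 @ bar2.0: A3 above G3
  R4 @ bar2.0: G2/A3 M2 untreated
  R3 @ bar2.1: A3 above G3
  R3 @ bar2.2: A3 above G3
  R3 @ bar2.3: A3 above G3
  R1 @ bar3.0: G2/G3 P8 -> B2/B3 P8 similar
  R2 @ bar4.0: B2/G3 m6 -> G2/D3 P5 similar
  R2 @ bar5.0: G2/D3 P5 -> A2/A3 P8 similar
  R1 @ bar6.0: A2/A3 P8 -> B2/B3 P8 similar
  R4 @ bar6.0: B2/C3 m2 untreated
  R1 @ bar7.0: B2/B3 P8 -> D3/D4 P8 similar
  R7 @ bar7.0: C3->B3 leap 11st
  R8 @ bar7.0: penult P8 not 3rd/6th
  R6 @ bar8.3: closes on M3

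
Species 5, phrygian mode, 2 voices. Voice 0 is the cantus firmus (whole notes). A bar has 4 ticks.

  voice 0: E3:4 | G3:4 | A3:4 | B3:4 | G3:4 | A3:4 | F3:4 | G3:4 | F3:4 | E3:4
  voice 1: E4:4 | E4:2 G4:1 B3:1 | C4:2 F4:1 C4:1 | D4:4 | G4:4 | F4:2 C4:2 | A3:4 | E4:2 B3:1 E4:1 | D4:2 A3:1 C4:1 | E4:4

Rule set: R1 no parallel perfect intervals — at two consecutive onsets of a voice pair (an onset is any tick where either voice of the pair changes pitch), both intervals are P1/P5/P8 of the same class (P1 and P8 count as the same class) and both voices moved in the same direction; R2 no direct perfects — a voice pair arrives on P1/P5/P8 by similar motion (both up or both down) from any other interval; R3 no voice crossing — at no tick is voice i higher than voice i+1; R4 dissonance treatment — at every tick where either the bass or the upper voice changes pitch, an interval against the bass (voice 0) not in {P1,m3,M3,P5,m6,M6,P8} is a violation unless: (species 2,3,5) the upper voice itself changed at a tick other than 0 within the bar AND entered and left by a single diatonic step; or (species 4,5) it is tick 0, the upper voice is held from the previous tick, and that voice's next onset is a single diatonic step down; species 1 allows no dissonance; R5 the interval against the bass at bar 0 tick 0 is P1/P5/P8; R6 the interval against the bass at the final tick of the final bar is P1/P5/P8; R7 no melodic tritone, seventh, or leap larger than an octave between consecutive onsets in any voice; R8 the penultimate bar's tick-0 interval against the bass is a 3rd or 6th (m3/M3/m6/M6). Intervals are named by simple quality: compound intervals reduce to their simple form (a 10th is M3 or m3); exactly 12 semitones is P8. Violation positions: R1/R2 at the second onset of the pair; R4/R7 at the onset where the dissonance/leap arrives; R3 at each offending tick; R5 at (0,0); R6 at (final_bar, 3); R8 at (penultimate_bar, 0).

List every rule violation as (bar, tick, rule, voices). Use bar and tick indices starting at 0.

bar 0: v0=E3 v1=E4 downbeat P8
bar 1: v0=G3 v1=E4 downbeat M6
bar 2: v0=A3 v1=C4 downbeat m3
bar 3: v0=B3 v1=D4 downbeat m3
bar 4: v0=G3 v1=G4 downbeat P8
bar 5: v0=A3 v1=F4 downbeat m6
bar 6: v0=F3 v1=A3 downbeat M3
bar 7: v0=G3 v1=E4 downbeat M6
bar 8: v0=F3 v1=D4 downbeat M6
bar 9: v0=E3 v1=E4 downbeat P8

No violations across 10 bars (E3..E3 vs E4..E4).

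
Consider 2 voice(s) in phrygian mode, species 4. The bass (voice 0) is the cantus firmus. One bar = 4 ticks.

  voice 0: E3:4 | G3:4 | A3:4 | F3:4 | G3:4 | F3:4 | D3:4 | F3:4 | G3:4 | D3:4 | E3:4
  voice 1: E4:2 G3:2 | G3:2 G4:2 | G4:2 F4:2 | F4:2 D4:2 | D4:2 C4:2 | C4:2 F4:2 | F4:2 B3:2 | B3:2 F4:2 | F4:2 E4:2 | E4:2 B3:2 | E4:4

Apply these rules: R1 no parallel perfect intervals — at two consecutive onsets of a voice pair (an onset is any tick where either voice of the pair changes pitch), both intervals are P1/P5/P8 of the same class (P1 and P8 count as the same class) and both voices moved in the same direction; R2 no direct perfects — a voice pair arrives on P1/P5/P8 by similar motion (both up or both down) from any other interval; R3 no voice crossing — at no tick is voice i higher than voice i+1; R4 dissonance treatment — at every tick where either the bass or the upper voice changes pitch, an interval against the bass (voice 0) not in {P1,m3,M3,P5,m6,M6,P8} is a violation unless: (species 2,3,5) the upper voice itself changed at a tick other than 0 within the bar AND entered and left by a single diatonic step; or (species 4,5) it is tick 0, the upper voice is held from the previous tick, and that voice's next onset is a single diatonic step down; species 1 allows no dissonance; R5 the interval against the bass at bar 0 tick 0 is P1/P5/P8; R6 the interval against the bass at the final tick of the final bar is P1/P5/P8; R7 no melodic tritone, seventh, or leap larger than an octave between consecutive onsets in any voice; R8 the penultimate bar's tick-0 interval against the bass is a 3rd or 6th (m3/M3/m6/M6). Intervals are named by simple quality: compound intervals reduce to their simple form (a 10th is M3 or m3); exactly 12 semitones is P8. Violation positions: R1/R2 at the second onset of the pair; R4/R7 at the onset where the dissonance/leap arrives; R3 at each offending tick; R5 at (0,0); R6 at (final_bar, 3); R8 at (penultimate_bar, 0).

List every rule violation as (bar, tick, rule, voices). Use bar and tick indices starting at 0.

bar 0: v0=E3 v1=E4 downbeat P8
bar 1: v0=G3 v1=G3 downbeat P1
bar 2: v0=A3 v1=G4 downbeat m7
bar 3: v0=F3 v1=F4 downbeat P8
bar 4: v0=G3 v1=D4 downbeat P5
bar 5: v0=F3 v1=C4 downbeat P5
bar 6: v0=D3 v1=F4 downbeat m3
bar 7: v0=F3 v1=B3 downbeat TT
bar 8: v0=G3 v1=F4 downbeat m7
bar 9: v0=D3 v1=E4 downbeat M2
bar 10: v0=E3 v1=E4 downbeat P8
  -> R4 @ bar 4 tick 2 v(0, 1): G3/C4 P4 untreated
  -> R7 @ bar 6 tick 2 v(1,): F4->B3 leap 6st
  -> R4 @ bar 7 tick 0 v(0, 1): F3/B3 TT untreated
  -> R7 @ bar 7 tick 2 v(1,): B3->F4 leap 6st
  -> R4 @ bar 9 tick 0 v(0, 1): D3/E4 M2 untreated
  -> R8 @ bar 9 tick 0 v(0, 1): penult M2 not 3rd/6th
  -> R2 @ bar 10 tick 0 v(0, 1): D3/B3 M6 -> E3/E4 P8 similar

(4, 2, R4, (0, 1))
(6, 2, R7, (1,))
(7, 0, R4, (0, 1))
(7, 2, R7, (1,))
(9, 0, R4, (0, 1))
(9, 0, R8, (0, 1))
(10, 0, R2, (0, 1))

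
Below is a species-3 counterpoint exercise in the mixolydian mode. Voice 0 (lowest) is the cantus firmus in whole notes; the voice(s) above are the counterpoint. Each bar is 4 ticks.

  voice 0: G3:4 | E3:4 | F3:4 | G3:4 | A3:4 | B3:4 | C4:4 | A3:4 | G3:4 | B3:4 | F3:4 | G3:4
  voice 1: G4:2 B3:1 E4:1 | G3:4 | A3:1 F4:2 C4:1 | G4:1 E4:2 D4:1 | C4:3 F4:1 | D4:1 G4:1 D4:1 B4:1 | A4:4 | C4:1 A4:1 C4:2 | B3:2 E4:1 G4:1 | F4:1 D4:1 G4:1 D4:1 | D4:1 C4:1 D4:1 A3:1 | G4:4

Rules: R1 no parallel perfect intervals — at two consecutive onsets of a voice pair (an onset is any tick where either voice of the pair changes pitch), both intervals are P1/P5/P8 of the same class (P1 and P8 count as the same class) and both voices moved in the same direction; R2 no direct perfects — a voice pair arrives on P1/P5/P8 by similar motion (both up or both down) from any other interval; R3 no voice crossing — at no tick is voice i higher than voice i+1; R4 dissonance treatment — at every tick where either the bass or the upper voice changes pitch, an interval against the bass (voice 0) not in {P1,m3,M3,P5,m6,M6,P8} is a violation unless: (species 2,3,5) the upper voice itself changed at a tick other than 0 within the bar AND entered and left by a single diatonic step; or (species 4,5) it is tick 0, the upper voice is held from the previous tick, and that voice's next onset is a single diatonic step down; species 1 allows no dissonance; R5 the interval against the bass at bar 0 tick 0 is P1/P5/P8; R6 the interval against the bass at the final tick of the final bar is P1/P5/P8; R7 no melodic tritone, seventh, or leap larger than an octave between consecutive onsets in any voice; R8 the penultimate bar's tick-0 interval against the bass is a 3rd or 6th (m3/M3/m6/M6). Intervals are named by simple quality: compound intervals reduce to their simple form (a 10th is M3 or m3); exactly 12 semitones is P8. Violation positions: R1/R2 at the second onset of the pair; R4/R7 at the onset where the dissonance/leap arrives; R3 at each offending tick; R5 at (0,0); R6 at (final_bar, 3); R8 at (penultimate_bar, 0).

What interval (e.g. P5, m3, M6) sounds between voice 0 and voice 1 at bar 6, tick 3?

M6

voice 0=C4 voice 1=A4 -> M6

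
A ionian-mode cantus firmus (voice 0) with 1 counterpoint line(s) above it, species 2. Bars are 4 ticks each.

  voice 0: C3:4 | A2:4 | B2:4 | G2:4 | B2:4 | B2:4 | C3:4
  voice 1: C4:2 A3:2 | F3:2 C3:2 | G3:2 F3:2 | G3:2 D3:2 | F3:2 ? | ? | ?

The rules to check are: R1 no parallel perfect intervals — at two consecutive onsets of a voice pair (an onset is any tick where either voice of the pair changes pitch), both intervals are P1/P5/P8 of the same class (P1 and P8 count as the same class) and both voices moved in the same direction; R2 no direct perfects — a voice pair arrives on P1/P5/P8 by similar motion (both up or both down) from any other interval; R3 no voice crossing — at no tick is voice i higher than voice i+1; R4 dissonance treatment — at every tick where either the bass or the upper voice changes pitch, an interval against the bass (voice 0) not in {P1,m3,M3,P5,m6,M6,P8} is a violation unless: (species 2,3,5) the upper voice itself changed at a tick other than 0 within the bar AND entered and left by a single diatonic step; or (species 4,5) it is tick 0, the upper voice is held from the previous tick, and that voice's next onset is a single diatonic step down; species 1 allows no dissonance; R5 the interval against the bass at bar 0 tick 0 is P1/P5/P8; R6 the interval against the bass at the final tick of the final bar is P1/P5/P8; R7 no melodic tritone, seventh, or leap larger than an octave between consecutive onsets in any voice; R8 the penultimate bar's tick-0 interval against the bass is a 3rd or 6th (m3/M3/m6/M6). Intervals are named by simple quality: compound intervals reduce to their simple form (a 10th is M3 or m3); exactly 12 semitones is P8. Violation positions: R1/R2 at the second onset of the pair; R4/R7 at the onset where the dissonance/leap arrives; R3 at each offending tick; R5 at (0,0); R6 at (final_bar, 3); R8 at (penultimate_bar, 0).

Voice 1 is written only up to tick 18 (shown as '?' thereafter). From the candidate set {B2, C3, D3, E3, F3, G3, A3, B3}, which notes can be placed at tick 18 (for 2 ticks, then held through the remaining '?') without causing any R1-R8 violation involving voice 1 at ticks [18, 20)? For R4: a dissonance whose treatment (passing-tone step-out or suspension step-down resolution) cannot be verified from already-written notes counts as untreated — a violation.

{D3, F3, G3}

B2: violates R7
C3: violates R4
D3: legal
E3: violates R4
F3: legal
G3: legal
A3: violates R4
B3: violates R7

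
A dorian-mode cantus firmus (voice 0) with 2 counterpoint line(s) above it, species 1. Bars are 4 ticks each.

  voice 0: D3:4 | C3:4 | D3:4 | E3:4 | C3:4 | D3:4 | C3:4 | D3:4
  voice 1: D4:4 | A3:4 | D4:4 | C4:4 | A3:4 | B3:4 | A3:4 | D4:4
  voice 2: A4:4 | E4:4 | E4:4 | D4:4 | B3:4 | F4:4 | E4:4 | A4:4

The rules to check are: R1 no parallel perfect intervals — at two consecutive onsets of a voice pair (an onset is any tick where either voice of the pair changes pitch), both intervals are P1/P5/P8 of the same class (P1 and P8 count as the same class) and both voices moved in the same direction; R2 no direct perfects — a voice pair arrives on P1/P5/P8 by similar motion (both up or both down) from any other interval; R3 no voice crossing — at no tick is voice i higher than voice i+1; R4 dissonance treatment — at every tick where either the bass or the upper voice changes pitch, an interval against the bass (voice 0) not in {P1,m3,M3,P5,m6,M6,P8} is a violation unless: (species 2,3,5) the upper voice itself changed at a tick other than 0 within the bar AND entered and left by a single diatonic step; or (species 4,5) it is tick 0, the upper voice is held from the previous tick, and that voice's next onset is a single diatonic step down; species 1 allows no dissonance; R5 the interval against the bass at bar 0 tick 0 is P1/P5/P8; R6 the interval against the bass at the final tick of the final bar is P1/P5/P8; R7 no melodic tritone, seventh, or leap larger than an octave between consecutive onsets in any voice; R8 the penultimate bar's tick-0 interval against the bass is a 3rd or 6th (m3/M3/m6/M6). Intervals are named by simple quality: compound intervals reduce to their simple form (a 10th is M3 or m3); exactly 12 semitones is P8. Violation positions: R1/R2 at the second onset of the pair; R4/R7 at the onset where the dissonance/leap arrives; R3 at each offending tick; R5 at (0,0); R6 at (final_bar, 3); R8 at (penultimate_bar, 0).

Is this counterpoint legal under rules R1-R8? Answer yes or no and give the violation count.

bar 0: v0=D3 v1=D4 v2=A4 (P5)
bar 1: v0=C3 v1=A3 v2=E4 (M3)
bar 2: v0=D3 v1=D4 v2=E4 (M2)
bar 3: v0=E3 v1=C4 v2=D4 (m7)
bar 4: v0=C3 v1=A3 v2=B3 (M7)
bar 5: v0=D3 v1=B3 v2=F4 (m3)
bar 6: v0=C3 v1=A3 v2=E4 (M3)
bar 7: v0=D3 v1=D4 v2=A4 (P5)
  R1 @ bar1.0: D4/A4 P5 -> A3/E4 P5 similar
  R2 @ bar2.0: C3/A3 M6 -> D3/D4 P8 similar
  R4 @ bar2.0: D3/E4 M2 untreated
  R4 @ bar3.0: E3/D4 m7 untreated
  R4 @ bar4.0: C3/B3 M7 untreated
  R7 @ bar5.0: B3->F4 leap 6st
  R2 @ bar6.0: B3/F4 TT -> A3/E4 P5 similar
  R1 @ bar7.0: A3/E4 P5 -> D4/A4 P5 similar
  R2 @ bar7.0: C3/A3 M6 -> D3/D4 P8 similar
  R2 @ bar7.0: C3/E4 M3 -> D3/A4 P5 similar

No (10 violations)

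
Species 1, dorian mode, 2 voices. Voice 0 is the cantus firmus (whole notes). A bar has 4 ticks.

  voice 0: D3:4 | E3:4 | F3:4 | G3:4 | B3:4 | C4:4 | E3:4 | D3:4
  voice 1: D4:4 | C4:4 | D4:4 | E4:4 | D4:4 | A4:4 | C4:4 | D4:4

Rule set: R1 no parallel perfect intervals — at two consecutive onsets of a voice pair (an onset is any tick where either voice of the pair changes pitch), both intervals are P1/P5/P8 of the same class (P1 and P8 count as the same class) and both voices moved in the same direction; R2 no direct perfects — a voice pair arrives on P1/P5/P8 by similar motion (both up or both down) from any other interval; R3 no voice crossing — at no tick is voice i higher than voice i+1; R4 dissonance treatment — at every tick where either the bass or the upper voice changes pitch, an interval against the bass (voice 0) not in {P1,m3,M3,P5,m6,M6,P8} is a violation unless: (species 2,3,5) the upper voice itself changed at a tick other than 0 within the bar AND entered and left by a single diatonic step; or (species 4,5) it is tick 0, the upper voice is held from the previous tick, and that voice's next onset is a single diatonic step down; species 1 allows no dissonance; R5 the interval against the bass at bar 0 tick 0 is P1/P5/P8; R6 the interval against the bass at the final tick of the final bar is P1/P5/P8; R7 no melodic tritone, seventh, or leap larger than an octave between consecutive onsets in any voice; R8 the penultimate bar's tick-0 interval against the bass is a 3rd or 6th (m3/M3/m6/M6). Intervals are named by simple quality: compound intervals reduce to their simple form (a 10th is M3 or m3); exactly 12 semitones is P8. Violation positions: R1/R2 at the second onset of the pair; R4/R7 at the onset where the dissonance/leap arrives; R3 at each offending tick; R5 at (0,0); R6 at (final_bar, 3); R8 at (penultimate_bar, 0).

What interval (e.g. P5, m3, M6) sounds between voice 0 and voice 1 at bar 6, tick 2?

m6

voice 0=E3 voice 1=C4 -> m6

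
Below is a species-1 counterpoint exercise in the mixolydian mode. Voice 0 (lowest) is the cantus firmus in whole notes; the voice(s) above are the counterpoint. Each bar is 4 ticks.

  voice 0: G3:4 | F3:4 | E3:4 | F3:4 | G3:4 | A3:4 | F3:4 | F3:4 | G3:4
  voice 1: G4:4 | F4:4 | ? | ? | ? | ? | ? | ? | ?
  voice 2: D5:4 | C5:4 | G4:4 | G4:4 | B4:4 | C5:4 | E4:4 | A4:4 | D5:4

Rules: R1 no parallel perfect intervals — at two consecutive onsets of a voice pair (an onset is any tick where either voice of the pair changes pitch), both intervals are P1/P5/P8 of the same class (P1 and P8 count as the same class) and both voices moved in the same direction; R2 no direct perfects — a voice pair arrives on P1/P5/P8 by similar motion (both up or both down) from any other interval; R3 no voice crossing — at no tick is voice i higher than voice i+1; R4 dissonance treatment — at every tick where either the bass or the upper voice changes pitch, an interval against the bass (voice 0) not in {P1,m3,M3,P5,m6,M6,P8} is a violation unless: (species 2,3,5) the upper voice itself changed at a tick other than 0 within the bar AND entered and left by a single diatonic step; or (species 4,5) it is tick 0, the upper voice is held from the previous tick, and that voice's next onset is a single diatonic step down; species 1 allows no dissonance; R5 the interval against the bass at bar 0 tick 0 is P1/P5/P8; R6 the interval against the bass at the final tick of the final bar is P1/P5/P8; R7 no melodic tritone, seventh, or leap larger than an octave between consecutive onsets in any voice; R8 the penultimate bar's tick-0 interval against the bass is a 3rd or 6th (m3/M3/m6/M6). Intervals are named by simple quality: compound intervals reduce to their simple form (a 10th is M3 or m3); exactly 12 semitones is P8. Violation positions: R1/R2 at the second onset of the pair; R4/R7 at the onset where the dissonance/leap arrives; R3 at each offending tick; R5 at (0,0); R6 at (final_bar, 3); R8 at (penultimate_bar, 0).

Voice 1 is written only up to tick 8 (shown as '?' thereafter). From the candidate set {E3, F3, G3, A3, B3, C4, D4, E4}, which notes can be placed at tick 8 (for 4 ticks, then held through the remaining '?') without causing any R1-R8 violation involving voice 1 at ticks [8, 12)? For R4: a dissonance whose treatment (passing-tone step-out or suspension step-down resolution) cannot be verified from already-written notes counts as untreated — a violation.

{}

E3: violates R1,R7
F3: violates R4
G3: violates R2,R7
A3: violates R4
B3: violates R2,R7
C4: violates R1
D4: violates R4
E4: violates R1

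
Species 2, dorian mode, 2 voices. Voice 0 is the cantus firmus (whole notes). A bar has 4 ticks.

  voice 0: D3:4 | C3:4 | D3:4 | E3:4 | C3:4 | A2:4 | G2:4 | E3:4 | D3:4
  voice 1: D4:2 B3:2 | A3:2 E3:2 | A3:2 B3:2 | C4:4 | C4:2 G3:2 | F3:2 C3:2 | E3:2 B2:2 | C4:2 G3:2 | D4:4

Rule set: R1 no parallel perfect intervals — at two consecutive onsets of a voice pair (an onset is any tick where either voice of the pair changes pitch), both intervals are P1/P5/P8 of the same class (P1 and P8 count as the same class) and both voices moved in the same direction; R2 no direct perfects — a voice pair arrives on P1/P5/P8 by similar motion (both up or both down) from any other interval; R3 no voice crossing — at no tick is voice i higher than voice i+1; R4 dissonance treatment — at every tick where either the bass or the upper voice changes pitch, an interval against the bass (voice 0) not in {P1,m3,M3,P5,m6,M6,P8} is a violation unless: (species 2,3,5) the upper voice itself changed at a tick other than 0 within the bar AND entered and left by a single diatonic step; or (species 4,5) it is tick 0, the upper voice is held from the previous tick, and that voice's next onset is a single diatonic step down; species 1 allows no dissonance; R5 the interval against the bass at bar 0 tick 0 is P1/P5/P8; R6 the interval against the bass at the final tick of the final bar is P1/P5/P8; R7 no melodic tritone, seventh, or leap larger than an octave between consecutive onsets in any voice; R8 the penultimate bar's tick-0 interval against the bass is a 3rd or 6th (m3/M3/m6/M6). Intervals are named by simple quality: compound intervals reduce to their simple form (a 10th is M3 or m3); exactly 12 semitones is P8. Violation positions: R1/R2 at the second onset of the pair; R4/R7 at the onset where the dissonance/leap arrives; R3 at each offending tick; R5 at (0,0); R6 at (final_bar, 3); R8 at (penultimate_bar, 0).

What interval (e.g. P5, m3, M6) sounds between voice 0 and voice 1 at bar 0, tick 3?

voice 0=D3 voice 1=B3 -> M6

M6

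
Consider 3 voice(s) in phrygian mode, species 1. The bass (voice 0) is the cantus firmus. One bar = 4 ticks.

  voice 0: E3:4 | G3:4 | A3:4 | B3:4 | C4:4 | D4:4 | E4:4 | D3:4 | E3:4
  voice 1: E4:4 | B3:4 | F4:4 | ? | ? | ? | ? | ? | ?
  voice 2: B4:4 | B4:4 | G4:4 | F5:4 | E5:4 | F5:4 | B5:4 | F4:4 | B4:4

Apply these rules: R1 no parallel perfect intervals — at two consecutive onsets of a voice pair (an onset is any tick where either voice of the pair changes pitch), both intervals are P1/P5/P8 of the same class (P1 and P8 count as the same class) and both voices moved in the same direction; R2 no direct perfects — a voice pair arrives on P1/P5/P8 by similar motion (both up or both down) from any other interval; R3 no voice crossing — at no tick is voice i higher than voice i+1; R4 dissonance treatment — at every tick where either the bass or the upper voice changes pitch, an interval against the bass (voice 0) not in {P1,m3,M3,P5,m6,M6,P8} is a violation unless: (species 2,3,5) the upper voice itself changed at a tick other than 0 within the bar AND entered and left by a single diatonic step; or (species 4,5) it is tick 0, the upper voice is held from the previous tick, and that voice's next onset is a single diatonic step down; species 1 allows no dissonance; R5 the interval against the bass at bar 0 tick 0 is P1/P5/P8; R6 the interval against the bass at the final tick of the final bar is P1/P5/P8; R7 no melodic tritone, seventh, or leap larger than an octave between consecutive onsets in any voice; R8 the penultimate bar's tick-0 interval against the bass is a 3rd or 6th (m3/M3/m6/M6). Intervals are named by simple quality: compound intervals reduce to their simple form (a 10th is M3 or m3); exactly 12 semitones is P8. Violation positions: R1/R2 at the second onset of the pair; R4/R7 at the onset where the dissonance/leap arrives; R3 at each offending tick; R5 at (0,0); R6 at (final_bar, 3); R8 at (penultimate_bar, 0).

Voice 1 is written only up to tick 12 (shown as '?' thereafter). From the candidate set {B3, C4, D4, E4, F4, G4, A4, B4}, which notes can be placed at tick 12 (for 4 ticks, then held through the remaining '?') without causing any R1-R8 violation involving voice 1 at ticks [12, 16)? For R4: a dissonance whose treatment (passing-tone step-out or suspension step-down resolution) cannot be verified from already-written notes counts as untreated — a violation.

{D4, G4}

B3: violates R7
C4: violates R4
D4: legal
E4: violates R4
F4: violates R4
G4: legal
A4: violates R4
B4: violates R2,R7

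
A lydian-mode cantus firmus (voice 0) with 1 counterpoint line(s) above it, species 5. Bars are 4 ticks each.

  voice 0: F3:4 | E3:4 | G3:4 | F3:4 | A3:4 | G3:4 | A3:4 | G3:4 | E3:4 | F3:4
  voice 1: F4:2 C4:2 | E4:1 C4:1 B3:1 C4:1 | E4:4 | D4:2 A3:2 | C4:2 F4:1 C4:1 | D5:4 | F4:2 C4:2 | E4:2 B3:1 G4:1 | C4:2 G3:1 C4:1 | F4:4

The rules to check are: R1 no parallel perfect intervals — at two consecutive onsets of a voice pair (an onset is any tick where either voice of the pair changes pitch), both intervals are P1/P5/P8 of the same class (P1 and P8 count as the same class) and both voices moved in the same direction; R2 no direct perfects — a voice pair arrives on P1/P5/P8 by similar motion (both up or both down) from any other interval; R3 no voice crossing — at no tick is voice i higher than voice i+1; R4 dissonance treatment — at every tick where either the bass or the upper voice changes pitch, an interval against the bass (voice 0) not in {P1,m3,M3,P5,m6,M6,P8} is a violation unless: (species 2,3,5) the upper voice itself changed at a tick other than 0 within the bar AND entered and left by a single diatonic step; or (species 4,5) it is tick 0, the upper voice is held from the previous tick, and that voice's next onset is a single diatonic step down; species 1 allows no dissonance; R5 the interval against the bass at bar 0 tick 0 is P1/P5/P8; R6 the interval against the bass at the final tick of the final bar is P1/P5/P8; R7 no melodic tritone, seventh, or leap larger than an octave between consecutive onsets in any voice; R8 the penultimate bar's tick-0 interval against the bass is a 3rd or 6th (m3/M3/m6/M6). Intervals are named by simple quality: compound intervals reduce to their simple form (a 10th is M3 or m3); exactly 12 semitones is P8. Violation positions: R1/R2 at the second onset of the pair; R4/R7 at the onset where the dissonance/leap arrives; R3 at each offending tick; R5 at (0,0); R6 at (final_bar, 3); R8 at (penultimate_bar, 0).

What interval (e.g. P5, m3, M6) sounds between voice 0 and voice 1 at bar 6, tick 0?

voice 0=A3 voice 1=F4 -> m6

m6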